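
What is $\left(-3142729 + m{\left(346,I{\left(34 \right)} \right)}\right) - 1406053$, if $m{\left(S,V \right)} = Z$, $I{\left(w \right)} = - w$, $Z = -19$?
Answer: $-4548801$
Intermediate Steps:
$m{\left(S,V \right)} = -19$
$\left(-3142729 + m{\left(346,I{\left(34 \right)} \right)}\right) - 1406053 = \left(-3142729 - 19\right) - 1406053 = -3142748 - 1406053 = -4548801$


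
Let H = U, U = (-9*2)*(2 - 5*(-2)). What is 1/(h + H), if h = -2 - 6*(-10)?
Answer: -1/158 ≈ -0.0063291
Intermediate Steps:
U = -216 (U = -18*(2 + 10) = -18*12 = -216)
H = -216
h = 58 (h = -2 + 60 = 58)
1/(h + H) = 1/(58 - 216) = 1/(-158) = -1/158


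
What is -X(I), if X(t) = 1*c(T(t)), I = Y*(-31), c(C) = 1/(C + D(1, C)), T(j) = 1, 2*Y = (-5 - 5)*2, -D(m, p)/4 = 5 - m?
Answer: 1/15 ≈ 0.066667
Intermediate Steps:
D(m, p) = -20 + 4*m (D(m, p) = -4*(5 - m) = -20 + 4*m)
Y = -10 (Y = ((-5 - 5)*2)/2 = (-10*2)/2 = (½)*(-20) = -10)
c(C) = 1/(-16 + C) (c(C) = 1/(C + (-20 + 4*1)) = 1/(C + (-20 + 4)) = 1/(C - 16) = 1/(-16 + C))
I = 310 (I = -10*(-31) = 310)
X(t) = -1/15 (X(t) = 1/(-16 + 1) = 1/(-15) = 1*(-1/15) = -1/15)
-X(I) = -1*(-1/15) = 1/15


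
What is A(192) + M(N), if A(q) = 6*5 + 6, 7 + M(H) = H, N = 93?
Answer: 122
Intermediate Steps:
M(H) = -7 + H
A(q) = 36 (A(q) = 30 + 6 = 36)
A(192) + M(N) = 36 + (-7 + 93) = 36 + 86 = 122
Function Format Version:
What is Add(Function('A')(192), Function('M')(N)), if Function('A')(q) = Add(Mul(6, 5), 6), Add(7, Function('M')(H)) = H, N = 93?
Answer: 122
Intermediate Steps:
Function('M')(H) = Add(-7, H)
Function('A')(q) = 36 (Function('A')(q) = Add(30, 6) = 36)
Add(Function('A')(192), Function('M')(N)) = Add(36, Add(-7, 93)) = Add(36, 86) = 122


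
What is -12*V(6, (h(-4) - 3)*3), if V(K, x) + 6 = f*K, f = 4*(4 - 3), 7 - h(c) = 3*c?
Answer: -216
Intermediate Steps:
h(c) = 7 - 3*c
f = 4 (f = 4*1 = 4)
V(K, x) = -6 + 4*K
-12*V(6, (h(-4) - 3)*3) = -12*(-6 + 4*6) = -12*(-6 + 24) = -12*18 = -216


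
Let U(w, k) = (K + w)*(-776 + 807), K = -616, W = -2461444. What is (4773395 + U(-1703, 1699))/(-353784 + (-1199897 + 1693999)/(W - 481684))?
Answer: -6918566975384/520616045227 ≈ -13.289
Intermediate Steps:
U(w, k) = -19096 + 31*w (U(w, k) = (-616 + w)*(-776 + 807) = (-616 + w)*31 = -19096 + 31*w)
(4773395 + U(-1703, 1699))/(-353784 + (-1199897 + 1693999)/(W - 481684)) = (4773395 + (-19096 + 31*(-1703)))/(-353784 + (-1199897 + 1693999)/(-2461444 - 481684)) = (4773395 + (-19096 - 52793))/(-353784 + 494102/(-2943128)) = (4773395 - 71889)/(-353784 + 494102*(-1/2943128)) = 4701506/(-353784 - 247051/1471564) = 4701506/(-520616045227/1471564) = 4701506*(-1471564/520616045227) = -6918566975384/520616045227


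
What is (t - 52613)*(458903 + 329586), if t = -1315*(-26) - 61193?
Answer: -62776340224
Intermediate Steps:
t = -27003 (t = 34190 - 61193 = -27003)
(t - 52613)*(458903 + 329586) = (-27003 - 52613)*(458903 + 329586) = -79616*788489 = -62776340224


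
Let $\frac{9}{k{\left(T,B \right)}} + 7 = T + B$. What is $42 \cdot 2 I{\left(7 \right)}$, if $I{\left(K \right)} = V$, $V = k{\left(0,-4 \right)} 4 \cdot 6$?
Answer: $- \frac{18144}{11} \approx -1649.5$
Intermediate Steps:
$k{\left(T,B \right)} = \frac{9}{-7 + B + T}$ ($k{\left(T,B \right)} = \frac{9}{-7 + \left(T + B\right)} = \frac{9}{-7 + \left(B + T\right)} = \frac{9}{-7 + B + T}$)
$V = - \frac{216}{11}$ ($V = \frac{9}{-7 - 4 + 0} \cdot 4 \cdot 6 = \frac{9}{-11} \cdot 4 \cdot 6 = 9 \left(- \frac{1}{11}\right) 4 \cdot 6 = \left(- \frac{9}{11}\right) 4 \cdot 6 = \left(- \frac{36}{11}\right) 6 = - \frac{216}{11} \approx -19.636$)
$I{\left(K \right)} = - \frac{216}{11}$
$42 \cdot 2 I{\left(7 \right)} = 42 \cdot 2 \left(- \frac{216}{11}\right) = 84 \left(- \frac{216}{11}\right) = - \frac{18144}{11}$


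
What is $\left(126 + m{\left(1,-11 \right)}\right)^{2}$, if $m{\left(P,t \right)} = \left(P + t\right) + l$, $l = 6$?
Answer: $14884$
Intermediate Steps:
$m{\left(P,t \right)} = 6 + P + t$ ($m{\left(P,t \right)} = \left(P + t\right) + 6 = 6 + P + t$)
$\left(126 + m{\left(1,-11 \right)}\right)^{2} = \left(126 + \left(6 + 1 - 11\right)\right)^{2} = \left(126 - 4\right)^{2} = 122^{2} = 14884$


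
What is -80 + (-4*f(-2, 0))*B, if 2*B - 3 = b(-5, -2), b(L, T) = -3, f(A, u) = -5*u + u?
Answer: -80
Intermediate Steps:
f(A, u) = -4*u
B = 0 (B = 3/2 + (½)*(-3) = 3/2 - 3/2 = 0)
-80 + (-4*f(-2, 0))*B = -80 - (-16)*0*0 = -80 - 4*0*0 = -80 + 0*0 = -80 + 0 = -80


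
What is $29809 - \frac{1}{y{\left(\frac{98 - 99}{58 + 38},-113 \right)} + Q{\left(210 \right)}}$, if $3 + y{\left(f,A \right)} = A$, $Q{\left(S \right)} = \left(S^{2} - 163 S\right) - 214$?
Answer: $\frac{284377859}{9540} \approx 29809.0$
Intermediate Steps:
$Q{\left(S \right)} = -214 + S^{2} - 163 S$
$y{\left(f,A \right)} = -3 + A$
$29809 - \frac{1}{y{\left(\frac{98 - 99}{58 + 38},-113 \right)} + Q{\left(210 \right)}} = 29809 - \frac{1}{\left(-3 - 113\right) - \left(34444 - 44100\right)} = 29809 - \frac{1}{-116 - -9656} = 29809 - \frac{1}{-116 + 9656} = 29809 - \frac{1}{9540} = \frac{284377859}{9540}$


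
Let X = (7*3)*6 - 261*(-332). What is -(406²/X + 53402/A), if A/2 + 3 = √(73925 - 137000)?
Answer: -574556015/912383892 + 3871645*I*√3/63084 ≈ -0.62973 + 106.3*I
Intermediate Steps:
A = -6 + 290*I*√3 (A = -6 + 2*√(73925 - 137000) = -6 + 2*√(-63075) = -6 + 2*(145*I*√3) = -6 + 290*I*√3 ≈ -6.0 + 502.29*I)
X = 86778 (X = 21*6 + 86652 = 126 + 86652 = 86778)
-(406²/X + 53402/A) = -(406²/86778 + 53402/(-6 + 290*I*√3)) = -(164836*(1/86778) + 53402/(-6 + 290*I*√3)) = -(82418/43389 + 53402/(-6 + 290*I*√3)) = -82418/43389 - 53402/(-6 + 290*I*√3)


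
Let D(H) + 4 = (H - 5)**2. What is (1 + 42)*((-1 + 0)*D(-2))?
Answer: -1935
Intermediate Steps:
D(H) = -4 + (-5 + H)**2 (D(H) = -4 + (H - 5)**2 = -4 + (-5 + H)**2)
(1 + 42)*((-1 + 0)*D(-2)) = (1 + 42)*((-1 + 0)*(-4 + (-5 - 2)**2)) = 43*(-(-4 + (-7)**2)) = 43*(-(-4 + 49)) = 43*(-1*45) = 43*(-45) = -1935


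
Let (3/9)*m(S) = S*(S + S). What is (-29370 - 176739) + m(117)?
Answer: -123975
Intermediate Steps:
m(S) = 6*S² (m(S) = 3*(S*(S + S)) = 3*(S*(2*S)) = 3*(2*S²) = 6*S²)
(-29370 - 176739) + m(117) = (-29370 - 176739) + 6*117² = -206109 + 6*13689 = -206109 + 82134 = -123975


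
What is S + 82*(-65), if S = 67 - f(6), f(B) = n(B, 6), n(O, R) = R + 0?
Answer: -5269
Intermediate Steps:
n(O, R) = R
f(B) = 6
S = 61 (S = 67 - 1*6 = 67 - 6 = 61)
S + 82*(-65) = 61 + 82*(-65) = 61 - 5330 = -5269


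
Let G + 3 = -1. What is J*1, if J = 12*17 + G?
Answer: 200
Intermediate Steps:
G = -4 (G = -3 - 1 = -4)
J = 200 (J = 12*17 - 4 = 204 - 4 = 200)
J*1 = 200*1 = 200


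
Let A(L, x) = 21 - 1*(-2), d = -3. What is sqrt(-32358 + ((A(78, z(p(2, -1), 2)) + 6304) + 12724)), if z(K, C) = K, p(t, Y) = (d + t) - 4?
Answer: I*sqrt(13307) ≈ 115.36*I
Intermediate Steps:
p(t, Y) = -7 + t (p(t, Y) = (-3 + t) - 4 = -7 + t)
A(L, x) = 23 (A(L, x) = 21 + 2 = 23)
sqrt(-32358 + ((A(78, z(p(2, -1), 2)) + 6304) + 12724)) = sqrt(-32358 + ((23 + 6304) + 12724)) = sqrt(-32358 + (6327 + 12724)) = sqrt(-32358 + 19051) = sqrt(-13307) = I*sqrt(13307)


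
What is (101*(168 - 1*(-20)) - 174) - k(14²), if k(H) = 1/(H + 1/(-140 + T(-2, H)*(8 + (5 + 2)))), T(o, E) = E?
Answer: 10325139214/548801 ≈ 18814.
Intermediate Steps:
k(H) = 1/(H + 1/(-140 + 15*H)) (k(H) = 1/(H + 1/(-140 + H*(8 + (5 + 2)))) = 1/(H + 1/(-140 + H*(8 + 7))) = 1/(H + 1/(-140 + H*15)) = 1/(H + 1/(-140 + 15*H)))
(101*(168 - 1*(-20)) - 174) - k(14²) = (101*(168 - 1*(-20)) - 174) - 5*(-28 + 3*14²)/(1 - 140*14² + 15*(14²)²) = (101*(168 + 20) - 174) - 5*(-28 + 3*196)/(1 - 140*196 + 15*196²) = (101*188 - 174) - 5*(-28 + 588)/(1 - 27440 + 15*38416) = (18988 - 174) - 5*560/(1 - 27440 + 576240) = 18814 - 5*560/548801 = 18814 - 1*2800/548801 = 18814 - 2800/548801 = 10325139214/548801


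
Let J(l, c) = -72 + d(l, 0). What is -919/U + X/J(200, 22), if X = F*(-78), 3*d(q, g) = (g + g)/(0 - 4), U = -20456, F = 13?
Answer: 867023/61368 ≈ 14.128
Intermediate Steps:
d(q, g) = -g/6 (d(q, g) = ((g + g)/(0 - 4))/3 = ((2*g)/(-4))/3 = ((2*g)*(-¼))/3 = (-g/2)/3 = -g/6)
X = -1014 (X = 13*(-78) = -1014)
J(l, c) = -72 (J(l, c) = -72 - ⅙*0 = -72 + 0 = -72)
-919/U + X/J(200, 22) = -919/(-20456) - 1014/(-72) = -919*(-1/20456) - 1014*(-1/72) = 919/20456 + 169/12 = 867023/61368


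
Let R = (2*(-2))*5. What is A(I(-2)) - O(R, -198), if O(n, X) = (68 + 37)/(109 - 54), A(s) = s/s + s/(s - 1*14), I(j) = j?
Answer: -69/88 ≈ -0.78409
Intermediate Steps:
R = -20 (R = -4*5 = -20)
A(s) = 1 + s/(-14 + s) (A(s) = 1 + s/(s - 14) = 1 + s/(-14 + s))
O(n, X) = 21/11 (O(n, X) = 105/55 = 105*(1/55) = 21/11)
A(I(-2)) - O(R, -198) = 2*(-7 - 2)/(-14 - 2) - 1*21/11 = 2*(-9)/(-16) - 21/11 = 2*(-1/16)*(-9) - 21/11 = 9/8 - 21/11 = -69/88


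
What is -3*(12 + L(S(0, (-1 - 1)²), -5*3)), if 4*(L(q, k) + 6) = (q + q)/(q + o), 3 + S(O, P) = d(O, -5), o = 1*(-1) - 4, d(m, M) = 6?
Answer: -63/4 ≈ -15.750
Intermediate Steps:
o = -5 (o = -1 - 4 = -5)
S(O, P) = 3 (S(O, P) = -3 + 6 = 3)
L(q, k) = -6 + q/(2*(-5 + q)) (L(q, k) = -6 + ((q + q)/(q - 5))/4 = -6 + ((2*q)/(-5 + q))/4 = -6 + (2*q/(-5 + q))/4 = -6 + q/(2*(-5 + q)))
-3*(12 + L(S(0, (-1 - 1)²), -5*3)) = -3*(12 + (60 - 11*3)/(2*(-5 + 3))) = -3*(12 + (½)*(60 - 33)/(-2)) = -3*(12 + (½)*(-½)*27) = -3*(12 - 27/4) = -3*21/4 = -63/4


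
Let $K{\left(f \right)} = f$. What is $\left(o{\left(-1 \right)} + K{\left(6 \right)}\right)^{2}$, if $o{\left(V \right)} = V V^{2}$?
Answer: $25$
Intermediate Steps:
$o{\left(V \right)} = V^{3}$
$\left(o{\left(-1 \right)} + K{\left(6 \right)}\right)^{2} = \left(\left(-1\right)^{3} + 6\right)^{2} = \left(-1 + 6\right)^{2} = 5^{2} = 25$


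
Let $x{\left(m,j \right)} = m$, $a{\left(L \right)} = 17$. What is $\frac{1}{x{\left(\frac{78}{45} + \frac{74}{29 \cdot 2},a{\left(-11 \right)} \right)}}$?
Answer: $\frac{435}{1309} \approx 0.33231$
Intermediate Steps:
$\frac{1}{x{\left(\frac{78}{45} + \frac{74}{29 \cdot 2},a{\left(-11 \right)} \right)}} = \frac{1}{\frac{78}{45} + \frac{74}{29 \cdot 2}} = \frac{1}{78 \cdot \frac{1}{45} + \frac{74}{58}} = \frac{1}{\frac{26}{15} + 74 \cdot \frac{1}{58}} = \frac{1}{\frac{26}{15} + \frac{37}{29}} = \frac{1}{\frac{1309}{435}} = \frac{435}{1309}$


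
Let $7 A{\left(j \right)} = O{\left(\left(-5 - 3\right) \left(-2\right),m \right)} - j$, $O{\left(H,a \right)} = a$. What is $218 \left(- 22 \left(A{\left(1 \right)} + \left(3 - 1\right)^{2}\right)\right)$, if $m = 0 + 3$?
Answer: $- \frac{143880}{7} \approx -20554.0$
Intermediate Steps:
$m = 3$
$A{\left(j \right)} = \frac{3}{7} - \frac{j}{7}$ ($A{\left(j \right)} = \frac{3 - j}{7} = \frac{3}{7} - \frac{j}{7}$)
$218 \left(- 22 \left(A{\left(1 \right)} + \left(3 - 1\right)^{2}\right)\right) = 218 \left(- 22 \left(\left(\frac{3}{7} - \frac{1}{7}\right) + \left(3 - 1\right)^{2}\right)\right) = 218 \left(- 22 \left(\left(\frac{3}{7} - \frac{1}{7}\right) + 2^{2}\right)\right) = 218 \left(- 22 \left(\frac{2}{7} + 4\right)\right) = 218 \left(\left(-22\right) \frac{30}{7}\right) = 218 \left(- \frac{660}{7}\right) = - \frac{143880}{7}$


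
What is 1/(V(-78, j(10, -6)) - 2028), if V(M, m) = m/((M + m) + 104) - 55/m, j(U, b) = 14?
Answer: -140/284421 ≈ -0.00049223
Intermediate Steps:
V(M, m) = -55/m + m/(104 + M + m) (V(M, m) = m/(104 + M + m) - 55/m = -55/m + m/(104 + M + m))
1/(V(-78, j(10, -6)) - 2028) = 1/((-5720 + 14² - 55*(-78) - 55*14)/(14*(104 - 78 + 14)) - 2028) = 1/((1/14)*(-5720 + 196 + 4290 - 770)/40 - 2028) = 1/((1/14)*(1/40)*(-2004) - 2028) = 1/(-501/140 - 2028) = 1/(-284421/140) = -140/284421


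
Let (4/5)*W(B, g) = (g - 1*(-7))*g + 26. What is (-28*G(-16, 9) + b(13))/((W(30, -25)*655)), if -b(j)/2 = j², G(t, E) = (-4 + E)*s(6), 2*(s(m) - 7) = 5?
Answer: -1668/389725 ≈ -0.0042799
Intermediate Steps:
s(m) = 19/2 (s(m) = 7 + (½)*5 = 7 + 5/2 = 19/2)
W(B, g) = 65/2 + 5*g*(7 + g)/4 (W(B, g) = 5*((g - 1*(-7))*g + 26)/4 = 5*((g + 7)*g + 26)/4 = 5*((7 + g)*g + 26)/4 = 5*(g*(7 + g) + 26)/4 = 5*(26 + g*(7 + g))/4 = 65/2 + 5*g*(7 + g)/4)
G(t, E) = -38 + 19*E/2 (G(t, E) = (-4 + E)*(19/2) = -38 + 19*E/2)
b(j) = -2*j²
(-28*G(-16, 9) + b(13))/((W(30, -25)*655)) = (-28*(-38 + (19/2)*9) - 2*13²)/(((65/2 + (5/4)*(-25)² + (35/4)*(-25))*655)) = (-28*(-38 + 171/2) - 2*169)/(((65/2 + (5/4)*625 - 875/4)*655)) = (-28*95/2 - 338)/(((65/2 + 3125/4 - 875/4)*655)) = (-1330 - 338)/((595*655)) = -1668/389725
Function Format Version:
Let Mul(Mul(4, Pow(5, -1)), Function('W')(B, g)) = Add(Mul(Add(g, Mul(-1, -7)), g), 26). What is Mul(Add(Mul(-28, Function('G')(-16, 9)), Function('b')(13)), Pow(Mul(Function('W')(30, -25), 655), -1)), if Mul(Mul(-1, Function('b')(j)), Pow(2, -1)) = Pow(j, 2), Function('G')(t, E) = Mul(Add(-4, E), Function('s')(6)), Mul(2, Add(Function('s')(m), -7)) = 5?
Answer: Rational(-1668, 389725) ≈ -0.0042799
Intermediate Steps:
Function('s')(m) = Rational(19, 2) (Function('s')(m) = Add(7, Mul(Rational(1, 2), 5)) = Add(7, Rational(5, 2)) = Rational(19, 2))
Function('W')(B, g) = Add(Rational(65, 2), Mul(Rational(5, 4), g, Add(7, g))) (Function('W')(B, g) = Mul(Rational(5, 4), Add(Mul(Add(g, Mul(-1, -7)), g), 26)) = Mul(Rational(5, 4), Add(Mul(Add(g, 7), g), 26)) = Mul(Rational(5, 4), Add(Mul(Add(7, g), g), 26)) = Mul(Rational(5, 4), Add(Mul(g, Add(7, g)), 26)) = Mul(Rational(5, 4), Add(26, Mul(g, Add(7, g)))) = Add(Rational(65, 2), Mul(Rational(5, 4), g, Add(7, g))))
Function('G')(t, E) = Add(-38, Mul(Rational(19, 2), E)) (Function('G')(t, E) = Mul(Add(-4, E), Rational(19, 2)) = Add(-38, Mul(Rational(19, 2), E)))
Function('b')(j) = Mul(-2, Pow(j, 2))
Mul(Add(Mul(-28, Function('G')(-16, 9)), Function('b')(13)), Pow(Mul(Function('W')(30, -25), 655), -1)) = Mul(Add(Mul(-28, Add(-38, Mul(Rational(19, 2), 9))), Mul(-2, Pow(13, 2))), Pow(Mul(Add(Rational(65, 2), Mul(Rational(5, 4), Pow(-25, 2)), Mul(Rational(35, 4), -25)), 655), -1)) = Mul(Add(Mul(-28, Add(-38, Rational(171, 2))), Mul(-2, 169)), Pow(Mul(Add(Rational(65, 2), Mul(Rational(5, 4), 625), Rational(-875, 4)), 655), -1)) = Mul(Add(Mul(-28, Rational(95, 2)), -338), Pow(Mul(Add(Rational(65, 2), Rational(3125, 4), Rational(-875, 4)), 655), -1)) = Mul(Add(-1330, -338), Pow(Mul(595, 655), -1)) = Mul(-1668, Pow(389725, -1)) = Mul(-1668, Rational(1, 389725)) = Rational(-1668, 389725)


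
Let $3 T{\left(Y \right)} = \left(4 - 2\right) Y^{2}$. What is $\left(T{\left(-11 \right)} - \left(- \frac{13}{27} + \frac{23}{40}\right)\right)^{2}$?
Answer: $\frac{7572306361}{1166400} \approx 6492.0$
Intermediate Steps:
$T{\left(Y \right)} = \frac{2 Y^{2}}{3}$ ($T{\left(Y \right)} = \frac{\left(4 - 2\right) Y^{2}}{3} = \frac{2 Y^{2}}{3}$)
$\left(T{\left(-11 \right)} - \left(- \frac{13}{27} + \frac{23}{40}\right)\right)^{2} = \left(\frac{2 \left(-11\right)^{2}}{3} - \left(- \frac{13}{27} + \frac{23}{40}\right)\right)^{2} = \left(\frac{2}{3} \cdot 121 - \frac{101}{1080}\right)^{2} = \left(\frac{242}{3} + \left(\frac{13}{27} - \frac{23}{40}\right)\right)^{2} = \left(\frac{242}{3} - \frac{101}{1080}\right)^{2} = \left(\frac{87019}{1080}\right)^{2} = \frac{7572306361}{1166400}$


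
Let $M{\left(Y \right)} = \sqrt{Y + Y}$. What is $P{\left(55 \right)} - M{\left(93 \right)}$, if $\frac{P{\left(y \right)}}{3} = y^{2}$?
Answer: $9075 - \sqrt{186} \approx 9061.4$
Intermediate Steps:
$P{\left(y \right)} = 3 y^{2}$
$M{\left(Y \right)} = \sqrt{2} \sqrt{Y}$ ($M{\left(Y \right)} = \sqrt{2 Y} = \sqrt{2} \sqrt{Y}$)
$P{\left(55 \right)} - M{\left(93 \right)} = 3 \cdot 55^{2} - \sqrt{2} \sqrt{93} = 3 \cdot 3025 - \sqrt{186} = 9075 - \sqrt{186}$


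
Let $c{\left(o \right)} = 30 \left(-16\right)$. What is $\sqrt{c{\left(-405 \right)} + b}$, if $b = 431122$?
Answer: $\sqrt{430642} \approx 656.23$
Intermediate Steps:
$c{\left(o \right)} = -480$
$\sqrt{c{\left(-405 \right)} + b} = \sqrt{-480 + 431122} = \sqrt{430642}$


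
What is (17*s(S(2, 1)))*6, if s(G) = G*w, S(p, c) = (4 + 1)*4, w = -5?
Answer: -10200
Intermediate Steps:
S(p, c) = 20 (S(p, c) = 5*4 = 20)
s(G) = -5*G (s(G) = G*(-5) = -5*G)
(17*s(S(2, 1)))*6 = (17*(-5*20))*6 = (17*(-100))*6 = -1700*6 = -10200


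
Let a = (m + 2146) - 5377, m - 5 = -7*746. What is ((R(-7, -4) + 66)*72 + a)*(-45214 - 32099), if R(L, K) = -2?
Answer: 296881920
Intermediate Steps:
m = -5217 (m = 5 - 7*746 = 5 - 5222 = -5217)
a = -8448 (a = (-5217 + 2146) - 5377 = -3071 - 5377 = -8448)
((R(-7, -4) + 66)*72 + a)*(-45214 - 32099) = ((-2 + 66)*72 - 8448)*(-45214 - 32099) = (64*72 - 8448)*(-77313) = (4608 - 8448)*(-77313) = -3840*(-77313) = 296881920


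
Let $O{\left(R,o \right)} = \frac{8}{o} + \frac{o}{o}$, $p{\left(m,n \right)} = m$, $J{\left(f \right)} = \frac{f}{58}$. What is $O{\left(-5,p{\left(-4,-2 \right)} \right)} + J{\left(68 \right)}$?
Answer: $\frac{5}{29} \approx 0.17241$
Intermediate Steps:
$J{\left(f \right)} = \frac{f}{58}$ ($J{\left(f \right)} = f \frac{1}{58} = \frac{f}{58}$)
$O{\left(R,o \right)} = 1 + \frac{8}{o}$ ($O{\left(R,o \right)} = \frac{8}{o} + 1 = 1 + \frac{8}{o}$)
$O{\left(-5,p{\left(-4,-2 \right)} \right)} + J{\left(68 \right)} = \frac{8 - 4}{-4} + \frac{1}{58} \cdot 68 = \left(- \frac{1}{4}\right) 4 + \frac{34}{29} = -1 + \frac{34}{29} = \frac{5}{29}$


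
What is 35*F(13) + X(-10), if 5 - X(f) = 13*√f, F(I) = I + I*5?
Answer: 2735 - 13*I*√10 ≈ 2735.0 - 41.11*I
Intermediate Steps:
F(I) = 6*I (F(I) = I + 5*I = 6*I)
X(f) = 5 - 13*√f
35*F(13) + X(-10) = 35*(6*13) + (5 - 13*I*√10) = 35*78 + (5 - 13*I*√10) = 2730 + (5 - 13*I*√10) = 2735 - 13*I*√10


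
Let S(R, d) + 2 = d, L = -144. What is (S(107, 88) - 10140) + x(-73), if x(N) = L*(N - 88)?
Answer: 13130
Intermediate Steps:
S(R, d) = -2 + d
x(N) = 12672 - 144*N (x(N) = -144*(N - 88) = -144*(-88 + N) = 12672 - 144*N)
(S(107, 88) - 10140) + x(-73) = ((-2 + 88) - 10140) + (12672 - 144*(-73)) = (86 - 10140) + (12672 + 10512) = -10054 + 23184 = 13130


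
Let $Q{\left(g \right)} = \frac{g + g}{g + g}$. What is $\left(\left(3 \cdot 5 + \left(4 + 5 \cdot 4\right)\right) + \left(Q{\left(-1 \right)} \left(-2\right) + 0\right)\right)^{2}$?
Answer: $1369$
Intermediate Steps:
$Q{\left(g \right)} = 1$ ($Q{\left(g \right)} = \frac{2 g}{2 g} = 2 g \frac{1}{2 g} = 1$)
$\left(\left(3 \cdot 5 + \left(4 + 5 \cdot 4\right)\right) + \left(Q{\left(-1 \right)} \left(-2\right) + 0\right)\right)^{2} = \left(\left(3 \cdot 5 + \left(4 + 5 \cdot 4\right)\right) + \left(1 \left(-2\right) + 0\right)\right)^{2} = \left(\left(15 + \left(4 + 20\right)\right) + \left(-2 + 0\right)\right)^{2} = \left(\left(15 + 24\right) - 2\right)^{2} = \left(39 - 2\right)^{2} = 37^{2} = 1369$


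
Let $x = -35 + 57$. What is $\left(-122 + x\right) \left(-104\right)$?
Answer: $10400$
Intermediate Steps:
$x = 22$
$\left(-122 + x\right) \left(-104\right) = \left(-122 + 22\right) \left(-104\right) = \left(-100\right) \left(-104\right) = 10400$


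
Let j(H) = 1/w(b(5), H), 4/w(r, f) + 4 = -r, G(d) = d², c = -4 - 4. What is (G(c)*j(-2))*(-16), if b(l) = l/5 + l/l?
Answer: 1536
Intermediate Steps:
c = -8
b(l) = 1 + l/5 (b(l) = l*(⅕) + 1 = l/5 + 1 = 1 + l/5)
w(r, f) = 4/(-4 - r)
j(H) = -3/2 (j(H) = 1/(-4/(4 + (1 + (⅕)*5))) = 1/(-4/(4 + (1 + 1))) = 1/(-4/(4 + 2)) = 1/(-4/6) = 1/(-4*⅙) = 1/(-⅔) = -3/2)
(G(c)*j(-2))*(-16) = ((-8)²*(-3/2))*(-16) = (64*(-3/2))*(-16) = -96*(-16) = 1536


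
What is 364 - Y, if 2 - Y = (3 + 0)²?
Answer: 371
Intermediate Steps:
Y = -7 (Y = 2 - (3 + 0)² = 2 - 1*3² = 2 - 1*9 = 2 - 9 = -7)
364 - Y = 364 - 1*(-7) = 364 + 7 = 371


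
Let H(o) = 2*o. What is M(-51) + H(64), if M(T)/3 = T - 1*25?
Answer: -100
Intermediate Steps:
M(T) = -75 + 3*T (M(T) = 3*(T - 1*25) = 3*(T - 25) = 3*(-25 + T) = -75 + 3*T)
M(-51) + H(64) = (-75 + 3*(-51)) + 2*64 = (-75 - 153) + 128 = -228 + 128 = -100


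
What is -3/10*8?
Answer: -12/5 ≈ -2.4000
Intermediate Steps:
-3/10*8 = -12/5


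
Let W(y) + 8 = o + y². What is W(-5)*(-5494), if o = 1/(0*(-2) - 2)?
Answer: -90651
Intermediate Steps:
o = -½ (o = 1/(0 - 2) = 1/(-2) = -½ ≈ -0.50000)
W(y) = -17/2 + y² (W(y) = -8 + (-½ + y²) = -17/2 + y²)
W(-5)*(-5494) = (-17/2 + (-5)²)*(-5494) = (-17/2 + 25)*(-5494) = (33/2)*(-5494) = -90651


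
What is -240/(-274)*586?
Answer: 70320/137 ≈ 513.29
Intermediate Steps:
-240/(-274)*586 = -240*(-1/274)*586 = (120/137)*586 = 70320/137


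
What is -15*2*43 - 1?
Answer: -1291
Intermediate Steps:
-15*2*43 - 1 = -30*43 - 1 = -1290 - 1 = -1291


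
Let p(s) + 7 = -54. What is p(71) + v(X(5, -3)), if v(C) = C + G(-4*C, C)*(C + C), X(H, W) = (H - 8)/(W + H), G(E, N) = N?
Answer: -58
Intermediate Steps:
p(s) = -61 (p(s) = -7 - 54 = -61)
X(H, W) = (-8 + H)/(H + W)
v(C) = C + 2*C² (v(C) = C + C*(C + C) = C + C*(2*C) = C + 2*C²)
p(71) + v(X(5, -3)) = -61 + ((-8 + 5)/(5 - 3))*(1 + 2*((-8 + 5)/(5 - 3))) = -61 + (-3/2)*(1 + 2*(-3/2)) = -61 + ((½)*(-3))*(1 + 2*((½)*(-3))) = -61 - 3*(1 + 2*(-3/2))/2 = -61 - 3*(1 - 3)/2 = -61 - 3/2*(-2) = -61 + 3 = -58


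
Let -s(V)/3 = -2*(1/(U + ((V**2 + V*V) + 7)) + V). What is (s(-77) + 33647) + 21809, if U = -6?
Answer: 217391284/3953 ≈ 54994.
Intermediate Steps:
s(V) = 6*V + 6/(1 + 2*V**2) (s(V) = -(-6)*(1/(-6 + ((V**2 + V*V) + 7)) + V) = -(-6)*(1/(-6 + ((V**2 + V**2) + 7)) + V) = -(-6)*(1/(-6 + (2*V**2 + 7)) + V) = -(-6)*(1/(-6 + (7 + 2*V**2)) + V) = -(-6)*(1/(1 + 2*V**2) + V) = -(-6)*(V + 1/(1 + 2*V**2)) = -3*(-2*V - 2/(1 + 2*V**2)) = 6*V + 6/(1 + 2*V**2))
(s(-77) + 33647) + 21809 = (6*(1 - 77 + 2*(-77)**3)/(1 + 2*(-77)**2) + 33647) + 21809 = (6*(1 - 77 + 2*(-456533))/(1 + 2*5929) + 33647) + 21809 = (6*(1 - 77 - 913066)/(1 + 11858) + 33647) + 21809 = (6*(-913142)/11859 + 33647) + 21809 = (6*(1/11859)*(-913142) + 33647) + 21809 = (-1826284/3953 + 33647) + 21809 = 131180307/3953 + 21809 = 217391284/3953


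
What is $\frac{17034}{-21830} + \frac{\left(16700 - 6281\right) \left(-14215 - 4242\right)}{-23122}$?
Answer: $\frac{2098795586871}{252376630} \approx 8316.1$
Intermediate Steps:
$\frac{17034}{-21830} + \frac{\left(16700 - 6281\right) \left(-14215 - 4242\right)}{-23122} = 17034 \left(- \frac{1}{21830}\right) + 10419 \left(-18457\right) \left(- \frac{1}{23122}\right) = - \frac{8517}{10915} - - \frac{192303483}{23122} = - \frac{8517}{10915} + \frac{192303483}{23122} = \frac{2098795586871}{252376630}$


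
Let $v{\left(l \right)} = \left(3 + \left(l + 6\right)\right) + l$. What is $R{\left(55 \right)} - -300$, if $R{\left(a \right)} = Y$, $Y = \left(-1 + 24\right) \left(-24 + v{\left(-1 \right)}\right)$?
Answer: $-91$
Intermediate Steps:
$v{\left(l \right)} = 9 + 2 l$ ($v{\left(l \right)} = \left(3 + \left(6 + l\right)\right) + l = \left(9 + l\right) + l = 9 + 2 l$)
$Y = -391$ ($Y = \left(-1 + 24\right) \left(-24 + \left(9 + 2 \left(-1\right)\right)\right) = 23 \left(-24 + \left(9 - 2\right)\right) = 23 \left(-24 + 7\right) = 23 \left(-17\right) = -391$)
$R{\left(a \right)} = -391$
$R{\left(55 \right)} - -300 = -391 - -300 = -391 + 300 = -91$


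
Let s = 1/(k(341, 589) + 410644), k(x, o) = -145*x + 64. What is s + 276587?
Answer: 99920649382/361263 ≈ 2.7659e+5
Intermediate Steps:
k(x, o) = 64 - 145*x
s = 1/361263 (s = 1/((64 - 145*341) + 410644) = 1/((64 - 49445) + 410644) = 1/(-49381 + 410644) = 1/361263 ≈ 2.7681e-6)
s + 276587 = 1/361263 + 276587 = 99920649382/361263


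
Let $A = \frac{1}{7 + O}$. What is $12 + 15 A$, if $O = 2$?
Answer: $\frac{41}{3} \approx 13.667$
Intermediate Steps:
$A = \frac{1}{9}$ ($A = \frac{1}{7 + 2} = \frac{1}{9} \approx 0.11111$)
$12 + 15 A = 12 + 15 \cdot \frac{1}{9} = 12 + \frac{5}{3} = \frac{41}{3}$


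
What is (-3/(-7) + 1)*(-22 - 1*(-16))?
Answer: -60/7 ≈ -8.5714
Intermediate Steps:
(-3/(-7) + 1)*(-22 - 1*(-16)) = (-3*(-1)/7 + 1)*(-22 + 16) = (-3*(-1/7) + 1)*(-6) = (3/7 + 1)*(-6) = (10/7)*(-6) = -60/7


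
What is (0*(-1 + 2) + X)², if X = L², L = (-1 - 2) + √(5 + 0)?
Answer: (3 - √5)⁴ ≈ 0.34058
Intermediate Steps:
L = -3 + √5 ≈ -0.76393
X = (-3 + √5)² ≈ 0.58359
(0*(-1 + 2) + X)² = (0*(-1 + 2) + (3 - √5)²)² = (0*1 + (3 - √5)²)² = (0 + (3 - √5)²)² = ((3 - √5)²)² = (3 - √5)⁴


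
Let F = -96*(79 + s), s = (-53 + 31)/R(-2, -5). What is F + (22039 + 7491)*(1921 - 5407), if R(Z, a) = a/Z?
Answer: -514741596/5 ≈ -1.0295e+8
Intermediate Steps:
s = -44/5 (s = (-53 + 31)/((-5/(-2))) = -22/((-5*(-1/2))) = -22/5/2 = -22*2/5 = -44/5 ≈ -8.8000)
F = -33696/5 (F = -96*(79 - 44/5) = -96*351/5 = -33696/5 ≈ -6739.2)
F + (22039 + 7491)*(1921 - 5407) = -33696/5 + (22039 + 7491)*(1921 - 5407) = -33696/5 + 29530*(-3486) = -33696/5 - 102941580 = -514741596/5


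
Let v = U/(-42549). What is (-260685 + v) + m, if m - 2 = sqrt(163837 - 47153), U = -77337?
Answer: -284403170/1091 + 2*sqrt(29171) ≈ -2.6034e+5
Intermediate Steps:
v = 1983/1091 (v = -77337/(-42549) = -77337*(-1/42549) = 1983/1091 ≈ 1.8176)
m = 2 + 2*sqrt(29171) (m = 2 + sqrt(163837 - 47153) = 2 + sqrt(116684) = 2 + 2*sqrt(29171) ≈ 343.59)
(-260685 + v) + m = (-260685 + 1983/1091) + (2 + 2*sqrt(29171)) = -284405352/1091 + (2 + 2*sqrt(29171)) = -284403170/1091 + 2*sqrt(29171)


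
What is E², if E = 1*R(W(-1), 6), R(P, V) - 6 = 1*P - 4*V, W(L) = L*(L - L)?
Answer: 324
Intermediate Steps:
W(L) = 0 (W(L) = L*0 = 0)
R(P, V) = 6 + P - 4*V (R(P, V) = 6 + (1*P - 4*V) = 6 + (P - 4*V) = 6 + P - 4*V)
E = -18 (E = 1*(6 + 0 - 4*6) = 1*(6 + 0 - 24) = 1*(-18) = -18)
E² = (-18)² = 324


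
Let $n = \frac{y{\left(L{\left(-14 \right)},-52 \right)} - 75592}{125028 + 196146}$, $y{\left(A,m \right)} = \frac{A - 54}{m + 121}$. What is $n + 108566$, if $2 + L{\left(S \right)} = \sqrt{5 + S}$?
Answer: $\frac{1202963280746}{11080503} + \frac{i}{7387002} \approx 1.0857 \cdot 10^{5} + 1.3537 \cdot 10^{-7} i$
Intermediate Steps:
$L{\left(S \right)} = -2 + \sqrt{5 + S}$
$y{\left(A,m \right)} = \frac{-54 + A}{121 + m}$
$n = - \frac{2607952}{11080503} + \frac{i}{7387002}$ ($n = \frac{\frac{-54 - \left(2 - \sqrt{5 - 14}\right)}{121 - 52} - 75592}{125028 + 196146} = \frac{\frac{-54 - \left(2 - \sqrt{-9}\right)}{69} - 75592}{321174} = \left(\frac{-54 - \left(2 - 3 i\right)}{69} - 75592\right) \frac{1}{321174} = \left(\frac{-56 + 3 i}{69} - 75592\right) \frac{1}{321174} = \left(\left(- \frac{56}{69} + \frac{i}{23}\right) - 75592\right) \frac{1}{321174} = \left(- \frac{5215904}{69} + \frac{i}{23}\right) \frac{1}{321174} = - \frac{2607952}{11080503} + \frac{i}{7387002} \approx -0.23536 + 1.3537 \cdot 10^{-7} i$)
$n + 108566 = \left(- \frac{2607952}{11080503} + \frac{i}{7387002}\right) + 108566 = \frac{1202963280746}{11080503} + \frac{i}{7387002}$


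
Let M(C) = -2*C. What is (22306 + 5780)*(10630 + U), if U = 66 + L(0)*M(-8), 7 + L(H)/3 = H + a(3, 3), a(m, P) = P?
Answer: 295015344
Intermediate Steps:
L(H) = -12 + 3*H (L(H) = -21 + 3*(H + 3) = -21 + 3*(3 + H) = -21 + (9 + 3*H) = -12 + 3*H)
U = -126 (U = 66 + (-12 + 3*0)*(-2*(-8)) = 66 + (-12 + 0)*16 = 66 - 12*16 = 66 - 192 = -126)
(22306 + 5780)*(10630 + U) = (22306 + 5780)*(10630 - 126) = 28086*10504 = 295015344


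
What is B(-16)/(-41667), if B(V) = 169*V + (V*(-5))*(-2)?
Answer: 2864/41667 ≈ 0.068735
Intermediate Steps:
B(V) = 179*V (B(V) = 169*V - 5*V*(-2) = 169*V + 10*V = 179*V)
B(-16)/(-41667) = (179*(-16))/(-41667) = -2864*(-1/41667) = 2864/41667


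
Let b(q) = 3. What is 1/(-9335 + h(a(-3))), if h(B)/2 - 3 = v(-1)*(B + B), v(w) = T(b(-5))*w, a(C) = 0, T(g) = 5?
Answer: -1/9329 ≈ -0.00010719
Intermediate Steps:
v(w) = 5*w
h(B) = 6 - 20*B (h(B) = 6 + 2*((5*(-1))*(B + B)) = 6 + 2*(-10*B) = 6 - 20*B)
1/(-9335 + h(a(-3))) = 1/(-9335 + (6 - 20*0)) = 1/(-9335 + (6 + 0)) = 1/(-9335 + 6) = 1/(-9329) = -1/9329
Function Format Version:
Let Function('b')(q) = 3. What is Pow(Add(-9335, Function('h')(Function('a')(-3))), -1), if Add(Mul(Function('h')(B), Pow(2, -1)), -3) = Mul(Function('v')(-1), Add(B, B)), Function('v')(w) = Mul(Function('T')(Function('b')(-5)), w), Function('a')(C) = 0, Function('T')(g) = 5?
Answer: Rational(-1, 9329) ≈ -0.00010719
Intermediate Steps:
Function('v')(w) = Mul(5, w)
Function('h')(B) = Add(6, Mul(-20, B)) (Function('h')(B) = Add(6, Mul(2, Mul(Mul(5, -1), Add(B, B)))) = Add(6, Mul(2, Mul(-5, Mul(2, B)))) = Add(6, Mul(2, Mul(-10, B))) = Add(6, Mul(-20, B)))
Pow(Add(-9335, Function('h')(Function('a')(-3))), -1) = Pow(Add(-9335, Add(6, Mul(-20, 0))), -1) = Pow(Add(-9335, Add(6, 0)), -1) = Pow(Add(-9335, 6), -1) = Pow(-9329, -1) = Rational(-1, 9329)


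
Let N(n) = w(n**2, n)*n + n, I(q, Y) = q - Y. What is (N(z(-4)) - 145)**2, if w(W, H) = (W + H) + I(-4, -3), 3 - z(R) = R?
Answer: 61009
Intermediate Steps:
z(R) = 3 - R
w(W, H) = -1 + H + W (w(W, H) = (W + H) + (-4 - 1*(-3)) = (H + W) + (-4 + 3) = (H + W) - 1 = -1 + H + W)
N(n) = n + n*(-1 + n + n**2) (N(n) = (-1 + n + n**2)*n + n = n*(-1 + n + n**2) + n = n + n*(-1 + n + n**2))
(N(z(-4)) - 145)**2 = ((3 - 1*(-4))**2*(1 + (3 - 1*(-4))) - 145)**2 = ((3 + 4)**2*(1 + (3 + 4)) - 145)**2 = (7**2*(1 + 7) - 145)**2 = (49*8 - 145)**2 = (392 - 145)**2 = 247**2 = 61009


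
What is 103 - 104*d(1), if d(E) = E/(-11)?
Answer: 1237/11 ≈ 112.45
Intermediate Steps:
d(E) = -E/11 (d(E) = E*(-1/11) = -E/11)
103 - 104*d(1) = 103 - (-104)/11 = 103 - 104*(-1/11) = 103 + 104/11 = 1237/11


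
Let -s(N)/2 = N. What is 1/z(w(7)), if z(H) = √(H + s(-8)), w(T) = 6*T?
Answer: √58/58 ≈ 0.13131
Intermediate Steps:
s(N) = -2*N
z(H) = √(16 + H) (z(H) = √(H - 2*(-8)) = √(H + 16) = √(16 + H))
1/z(w(7)) = 1/(√(16 + 6*7)) = 1/(√(16 + 42)) = 1/(√58) = √58/58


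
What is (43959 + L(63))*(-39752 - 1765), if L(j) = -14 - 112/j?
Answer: -1824390757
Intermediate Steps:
L(j) = -14 - 112/j
(43959 + L(63))*(-39752 - 1765) = (43959 + (-14 - 112/63))*(-39752 - 1765) = (43959 + (-14 - 112*1/63))*(-41517) = (43959 + (-14 - 16/9))*(-41517) = (43959 - 142/9)*(-41517) = (395489/9)*(-41517) = -1824390757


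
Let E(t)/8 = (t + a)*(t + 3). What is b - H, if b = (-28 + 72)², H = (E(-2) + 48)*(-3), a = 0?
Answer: 2032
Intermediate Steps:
E(t) = 8*t*(3 + t) (E(t) = 8*((t + 0)*(t + 3)) = 8*(t*(3 + t)) = 8*t*(3 + t))
H = -96 (H = (8*(-2)*(3 - 2) + 48)*(-3) = (8*(-2)*1 + 48)*(-3) = (-16 + 48)*(-3) = 32*(-3) = -96)
b = 1936 (b = 44² = 1936)
b - H = 1936 - 1*(-96) = 1936 + 96 = 2032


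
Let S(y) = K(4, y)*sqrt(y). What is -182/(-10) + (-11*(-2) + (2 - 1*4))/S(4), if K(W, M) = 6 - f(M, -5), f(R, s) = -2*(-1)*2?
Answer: 116/5 ≈ 23.200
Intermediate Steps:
f(R, s) = 4 (f(R, s) = 2*2 = 4)
K(W, M) = 2 (K(W, M) = 6 - 1*4 = 6 - 4 = 2)
S(y) = 2*sqrt(y)
-182/(-10) + (-11*(-2) + (2 - 1*4))/S(4) = -182/(-10) + (-11*(-2) + (2 - 1*4))/((2*sqrt(4))) = -182*(-1/10) + (22 + (2 - 4))/((2*2)) = 91/5 + (22 - 2)/4 = 91/5 + 20*(1/4) = 91/5 + 5 = 116/5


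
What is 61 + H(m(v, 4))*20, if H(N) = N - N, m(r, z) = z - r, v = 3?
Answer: 61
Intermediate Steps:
H(N) = 0
61 + H(m(v, 4))*20 = 61 + 0*20 = 61 + 0 = 61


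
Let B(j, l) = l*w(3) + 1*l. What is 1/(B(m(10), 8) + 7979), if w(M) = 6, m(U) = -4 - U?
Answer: 1/8035 ≈ 0.00012446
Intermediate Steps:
B(j, l) = 7*l (B(j, l) = l*6 + 1*l = 6*l + l = 7*l)
1/(B(m(10), 8) + 7979) = 1/(7*8 + 7979) = 1/(56 + 7979) = 1/8035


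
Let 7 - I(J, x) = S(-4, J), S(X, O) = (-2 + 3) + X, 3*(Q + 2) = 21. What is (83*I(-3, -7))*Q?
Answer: 4150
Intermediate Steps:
Q = 5 (Q = -2 + (⅓)*21 = -2 + 7 = 5)
S(X, O) = 1 + X
I(J, x) = 10 (I(J, x) = 7 - (1 - 4) = 7 - 1*(-3) = 7 + 3 = 10)
(83*I(-3, -7))*Q = (83*10)*5 = 830*5 = 4150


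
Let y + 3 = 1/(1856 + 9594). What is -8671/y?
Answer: 99282950/34349 ≈ 2890.4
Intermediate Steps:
y = -34349/11450 (y = -3 + 1/(1856 + 9594) = -3 + 1/11450 = -34349/11450 ≈ -2.9999)
-8671/y = -8671/(-34349/11450) = -8671*(-11450/34349) = 99282950/34349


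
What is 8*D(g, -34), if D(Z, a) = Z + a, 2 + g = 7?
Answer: -232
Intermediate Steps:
g = 5 (g = -2 + 7 = 5)
8*D(g, -34) = 8*(5 - 34) = 8*(-29) = -232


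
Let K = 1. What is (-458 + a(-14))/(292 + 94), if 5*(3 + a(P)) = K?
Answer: -1152/965 ≈ -1.1938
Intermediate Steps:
a(P) = -14/5 (a(P) = -3 + (⅕)*1 = -3 + ⅕ = -14/5)
(-458 + a(-14))/(292 + 94) = (-458 - 14/5)/(292 + 94) = -2304/5/386 = -2304/5*1/386 = -1152/965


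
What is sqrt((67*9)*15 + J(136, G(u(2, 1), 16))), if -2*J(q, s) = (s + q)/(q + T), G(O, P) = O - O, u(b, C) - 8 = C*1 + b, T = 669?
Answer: sqrt(5861331385)/805 ≈ 95.105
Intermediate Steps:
u(b, C) = 8 + C + b (u(b, C) = 8 + (C*1 + b) = 8 + (C + b) = 8 + C + b)
G(O, P) = 0
J(q, s) = -(q + s)/(2*(669 + q)) (J(q, s) = -(s + q)/(2*(q + 669)) = -(q + s)/(2*(669 + q)))
sqrt((67*9)*15 + J(136, G(u(2, 1), 16))) = sqrt((67*9)*15 + (-1*136 - 1*0)/(2*(669 + 136))) = sqrt(603*15 + (1/2)*(-136 + 0)/805) = sqrt(9045 + (1/2)*(1/805)*(-136)) = sqrt(9045 - 68/805) = sqrt(7281157/805) = sqrt(5861331385)/805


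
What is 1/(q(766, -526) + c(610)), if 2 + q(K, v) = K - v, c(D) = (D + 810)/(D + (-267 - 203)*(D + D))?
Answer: 57279/73889768 ≈ 0.00077520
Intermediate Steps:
c(D) = -(810 + D)/(939*D) (c(D) = (810 + D)/(D - 940*D) = (810 + D)/((-939*D)) = (810 + D)*(-1/(939*D)) = -(810 + D)/(939*D))
q(K, v) = -2 + K - v (q(K, v) = -2 + (K - v) = -2 + K - v)
1/(q(766, -526) + c(610)) = 1/((-2 + 766 - 1*(-526)) + (1/939)*(-810 - 1*610)/610) = 1/((-2 + 766 + 526) + (1/939)*(1/610)*(-810 - 610)) = 1/(1290 + (1/939)*(1/610)*(-1420)) = 1/(1290 - 142/57279) = 1/(73889768/57279) = 57279/73889768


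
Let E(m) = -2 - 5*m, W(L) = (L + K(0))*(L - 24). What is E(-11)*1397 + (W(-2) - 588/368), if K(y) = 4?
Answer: 6806841/92 ≈ 73987.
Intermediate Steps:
W(L) = (-24 + L)*(4 + L) (W(L) = (L + 4)*(L - 24) = (4 + L)*(-24 + L) = (-24 + L)*(4 + L))
E(-11)*1397 + (W(-2) - 588/368) = (-2 - 5*(-11))*1397 + ((-96 + (-2)² - 20*(-2)) - 588/368) = (-2 + 55)*1397 + ((-96 + 4 + 40) - 588/368) = 53*1397 + (-52 - 1*147/92) = 74041 + (-52 - 147/92) = 74041 - 4931/92 = 6806841/92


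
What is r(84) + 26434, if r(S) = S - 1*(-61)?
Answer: 26579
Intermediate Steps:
r(S) = 61 + S (r(S) = S + 61 = 61 + S)
r(84) + 26434 = (61 + 84) + 26434 = 145 + 26434 = 26579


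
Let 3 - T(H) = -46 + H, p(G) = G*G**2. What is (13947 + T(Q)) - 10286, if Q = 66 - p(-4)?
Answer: 3580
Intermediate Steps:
p(G) = G**3
Q = 130 (Q = 66 - 1*(-4)**3 = 66 - 1*(-64) = 66 + 64 = 130)
T(H) = 49 - H (T(H) = 3 - (-46 + H) = 3 + (46 - H) = 49 - H)
(13947 + T(Q)) - 10286 = (13947 + (49 - 1*130)) - 10286 = (13947 + (49 - 130)) - 10286 = (13947 - 81) - 10286 = 13866 - 10286 = 3580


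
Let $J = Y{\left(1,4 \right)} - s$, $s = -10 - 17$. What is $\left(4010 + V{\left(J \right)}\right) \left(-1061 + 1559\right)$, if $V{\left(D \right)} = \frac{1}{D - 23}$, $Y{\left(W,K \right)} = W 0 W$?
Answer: $\frac{3994209}{2} \approx 1.9971 \cdot 10^{6}$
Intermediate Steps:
$Y{\left(W,K \right)} = 0$ ($Y{\left(W,K \right)} = 0 W = 0$)
$s = -27$ ($s = -10 - 17 = -27$)
$J = 27$ ($J = 0 - -27 = 0 + 27 = 27$)
$V{\left(D \right)} = \frac{1}{-23 + D}$
$\left(4010 + V{\left(J \right)}\right) \left(-1061 + 1559\right) = \left(4010 + \frac{1}{-23 + 27}\right) \left(-1061 + 1559\right) = \left(4010 + \frac{1}{4}\right) 498 = \frac{16041}{4} \cdot 498 = \frac{3994209}{2}$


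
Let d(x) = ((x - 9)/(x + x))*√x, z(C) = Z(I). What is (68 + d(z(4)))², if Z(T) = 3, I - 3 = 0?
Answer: (68 - √3)² ≈ 4391.4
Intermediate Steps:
I = 3 (I = 3 + 0 = 3)
z(C) = 3
d(x) = (-9 + x)/(2*√x) (d(x) = ((-9 + x)/((2*x)))*√x = ((-9 + x)*(1/(2*x)))*√x = ((-9 + x)/(2*x))*√x = (-9 + x)/(2*√x))
(68 + d(z(4)))² = (68 + (-9 + 3)/(2*√3))² = (68 + (½)*(√3/3)*(-6))² = (68 - √3)²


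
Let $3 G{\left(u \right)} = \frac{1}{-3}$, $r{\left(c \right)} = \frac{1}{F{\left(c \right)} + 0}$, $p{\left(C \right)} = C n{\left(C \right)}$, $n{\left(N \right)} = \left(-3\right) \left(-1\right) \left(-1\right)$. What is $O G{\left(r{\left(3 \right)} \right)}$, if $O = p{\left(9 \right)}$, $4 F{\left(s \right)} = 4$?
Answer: $3$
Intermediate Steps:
$n{\left(N \right)} = -3$ ($n{\left(N \right)} = 3 \left(-1\right) = -3$)
$F{\left(s \right)} = 1$ ($F{\left(s \right)} = \frac{1}{4} \cdot 4 = 1$)
$p{\left(C \right)} = - 3 C$ ($p{\left(C \right)} = C \left(-3\right) = - 3 C$)
$r{\left(c \right)} = 1$ ($r{\left(c \right)} = \frac{1}{1 + 0} = 1^{-1} = 1$)
$G{\left(u \right)} = - \frac{1}{9}$ ($G{\left(u \right)} = \frac{1}{3 \left(-3\right)} = \frac{1}{3} \left(- \frac{1}{3}\right) = - \frac{1}{9}$)
$O = -27$ ($O = \left(-3\right) 9 = -27$)
$O G{\left(r{\left(3 \right)} \right)} = \left(-27\right) \left(- \frac{1}{9}\right) = 3$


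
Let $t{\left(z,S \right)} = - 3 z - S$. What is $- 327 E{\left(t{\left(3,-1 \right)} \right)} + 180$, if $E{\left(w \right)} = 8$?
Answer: $-2436$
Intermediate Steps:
$t{\left(z,S \right)} = - S - 3 z$
$- 327 E{\left(t{\left(3,-1 \right)} \right)} + 180 = \left(-327\right) 8 + 180 = -2616 + 180 = -2436$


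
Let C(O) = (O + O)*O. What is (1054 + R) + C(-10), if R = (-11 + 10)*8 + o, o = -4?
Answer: 1242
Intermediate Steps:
R = -12 (R = (-11 + 10)*8 - 4 = -1*8 - 4 = -8 - 4 = -12)
C(O) = 2*O**2 (C(O) = (2*O)*O = 2*O**2)
(1054 + R) + C(-10) = (1054 - 12) + 2*(-10)**2 = 1042 + 2*100 = 1042 + 200 = 1242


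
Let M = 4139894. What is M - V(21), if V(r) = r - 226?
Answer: 4140099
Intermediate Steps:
V(r) = -226 + r
M - V(21) = 4139894 - (-226 + 21) = 4139894 - 1*(-205) = 4139894 + 205 = 4140099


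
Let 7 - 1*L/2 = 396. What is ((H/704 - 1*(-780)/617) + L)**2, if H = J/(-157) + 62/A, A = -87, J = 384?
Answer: 43879308742077670792225/72729080141423616 ≈ 6.0333e+5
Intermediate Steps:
L = -778 (L = 14 - 2*396 = 14 - 792 = -778)
H = -43142/13659 (H = 384/(-157) + 62/(-87) = 384*(-1/157) + 62*(-1/87) = -384/157 - 62/87 = -43142/13659 ≈ -3.1585)
((H/704 - 1*(-780)/617) + L)**2 = ((-43142/13659/704 - 1*(-780)/617) - 778)**2 = ((-43142/13659*1/704 + 780*(1/617)) - 778)**2 = ((-1961/437088 + 780/617) - 778)**2 = (339718703/269683296 - 778)**2 = (-209473885585/269683296)**2 = 43879308742077670792225/72729080141423616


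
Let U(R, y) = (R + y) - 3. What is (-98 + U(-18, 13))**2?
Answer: 11236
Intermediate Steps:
U(R, y) = -3 + R + y
(-98 + U(-18, 13))**2 = (-98 + (-3 - 18 + 13))**2 = (-98 - 8)**2 = (-106)**2 = 11236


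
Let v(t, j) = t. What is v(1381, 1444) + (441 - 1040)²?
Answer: 360182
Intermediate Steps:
v(1381, 1444) + (441 - 1040)² = 1381 + (441 - 1040)² = 1381 + (-599)² = 1381 + 358801 = 360182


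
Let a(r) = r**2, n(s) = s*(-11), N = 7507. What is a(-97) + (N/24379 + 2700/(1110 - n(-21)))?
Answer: 67233069874/7143047 ≈ 9412.4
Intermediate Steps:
n(s) = -11*s
a(-97) + (N/24379 + 2700/(1110 - n(-21))) = (-97)**2 + (7507/24379 + 2700/(1110 - (-11)*(-21))) = 9409 + (7507*(1/24379) + 2700/(1110 - 1*231)) = 9409 + (7507/24379 + 2700/(1110 - 231)) = 9409 + (7507/24379 + 2700/879) = 9409 + (7507/24379 + 2700*(1/879)) = 9409 + (7507/24379 + 900/293) = 9409 + 24140651/7143047 = 67233069874/7143047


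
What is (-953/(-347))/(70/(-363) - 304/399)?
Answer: -2421573/841822 ≈ -2.8766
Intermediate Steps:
(-953/(-347))/(70/(-363) - 304/399) = (-953*(-1/347))/(70*(-1/363) - 304*1/399) = 953/(347*(-70/363 - 16/21)) = 953/(347*(-2426/2541)) = (953/347)*(-2541/2426) = -2421573/841822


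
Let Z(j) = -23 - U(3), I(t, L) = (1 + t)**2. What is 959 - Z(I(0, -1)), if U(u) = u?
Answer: 985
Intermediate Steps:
Z(j) = -26 (Z(j) = -23 - 1*3 = -23 - 3 = -26)
959 - Z(I(0, -1)) = 959 - 1*(-26) = 959 + 26 = 985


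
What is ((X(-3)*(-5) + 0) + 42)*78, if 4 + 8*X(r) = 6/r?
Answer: 7137/2 ≈ 3568.5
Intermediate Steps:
X(r) = -½ + 3/(4*r) (X(r) = -½ + (6/r)/8 = -½ + 3/(4*r))
((X(-3)*(-5) + 0) + 42)*78 = ((((¼)*(3 - 2*(-3))/(-3))*(-5) + 0) + 42)*78 = ((((¼)*(-⅓)*(3 + 6))*(-5) + 0) + 42)*78 = ((((¼)*(-⅓)*9)*(-5) + 0) + 42)*78 = ((-¾*(-5) + 0) + 42)*78 = ((15/4 + 0) + 42)*78 = (15/4 + 42)*78 = (183/4)*78 = 7137/2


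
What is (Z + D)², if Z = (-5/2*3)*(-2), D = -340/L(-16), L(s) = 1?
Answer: 105625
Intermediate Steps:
D = -340 (D = -340/1 = -340*1 = -340)
Z = 15 (Z = (-5*½*3)*(-2) = -5/2*3*(-2) = -15/2*(-2) = 15)
(Z + D)² = (15 - 340)² = (-325)² = 105625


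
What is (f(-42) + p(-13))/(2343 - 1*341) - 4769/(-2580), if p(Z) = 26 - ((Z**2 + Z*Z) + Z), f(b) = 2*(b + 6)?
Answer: 613597/368940 ≈ 1.6631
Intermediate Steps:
f(b) = 12 + 2*b (f(b) = 2*(6 + b) = 12 + 2*b)
p(Z) = 26 - Z - 2*Z**2 (p(Z) = 26 - ((Z**2 + Z**2) + Z) = 26 - (2*Z**2 + Z) = 26 - (Z + 2*Z**2) = 26 + (-Z - 2*Z**2) = 26 - Z - 2*Z**2)
(f(-42) + p(-13))/(2343 - 1*341) - 4769/(-2580) = ((12 + 2*(-42)) + (26 - 1*(-13) - 2*(-13)**2))/(2343 - 1*341) - 4769/(-2580) = ((12 - 84) + (26 + 13 - 2*169))/(2343 - 341) - 4769*(-1/2580) = (-72 + (26 + 13 - 338))/2002 + 4769/2580 = (-72 - 299)*(1/2002) + 4769/2580 = -371*1/2002 + 4769/2580 = -53/286 + 4769/2580 = 613597/368940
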